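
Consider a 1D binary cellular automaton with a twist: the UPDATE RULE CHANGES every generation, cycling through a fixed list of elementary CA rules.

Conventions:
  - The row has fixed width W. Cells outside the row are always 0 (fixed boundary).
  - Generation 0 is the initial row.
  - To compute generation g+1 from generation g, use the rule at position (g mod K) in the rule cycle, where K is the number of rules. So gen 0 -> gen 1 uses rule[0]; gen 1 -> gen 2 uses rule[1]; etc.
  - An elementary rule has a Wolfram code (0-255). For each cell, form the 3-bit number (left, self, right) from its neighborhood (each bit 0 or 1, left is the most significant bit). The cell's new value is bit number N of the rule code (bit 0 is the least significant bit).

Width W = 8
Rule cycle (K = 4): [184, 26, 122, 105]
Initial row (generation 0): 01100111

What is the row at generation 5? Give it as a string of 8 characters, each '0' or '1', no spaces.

Answer: 00000010

Derivation:
Gen 0: 01100111
Gen 1 (rule 184): 01010110
Gen 2 (rule 26): 10000101
Gen 3 (rule 122): 01001010
Gen 4 (rule 105): 00000100
Gen 5 (rule 184): 00000010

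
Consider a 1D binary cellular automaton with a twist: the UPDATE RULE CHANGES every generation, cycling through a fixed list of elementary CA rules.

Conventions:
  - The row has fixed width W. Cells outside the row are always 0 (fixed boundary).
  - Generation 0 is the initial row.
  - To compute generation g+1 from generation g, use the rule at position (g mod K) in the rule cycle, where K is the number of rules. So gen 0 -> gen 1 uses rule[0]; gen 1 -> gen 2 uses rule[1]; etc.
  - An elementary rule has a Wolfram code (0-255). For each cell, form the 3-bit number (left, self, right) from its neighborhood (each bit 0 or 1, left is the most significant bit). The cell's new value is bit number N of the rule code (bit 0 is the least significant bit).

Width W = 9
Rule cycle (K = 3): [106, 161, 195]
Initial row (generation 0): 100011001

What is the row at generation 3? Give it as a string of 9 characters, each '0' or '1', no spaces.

Answer: 010100001

Derivation:
Gen 0: 100011001
Gen 1 (rule 106): 000111010
Gen 2 (rule 161): 110010100
Gen 3 (rule 195): 010100001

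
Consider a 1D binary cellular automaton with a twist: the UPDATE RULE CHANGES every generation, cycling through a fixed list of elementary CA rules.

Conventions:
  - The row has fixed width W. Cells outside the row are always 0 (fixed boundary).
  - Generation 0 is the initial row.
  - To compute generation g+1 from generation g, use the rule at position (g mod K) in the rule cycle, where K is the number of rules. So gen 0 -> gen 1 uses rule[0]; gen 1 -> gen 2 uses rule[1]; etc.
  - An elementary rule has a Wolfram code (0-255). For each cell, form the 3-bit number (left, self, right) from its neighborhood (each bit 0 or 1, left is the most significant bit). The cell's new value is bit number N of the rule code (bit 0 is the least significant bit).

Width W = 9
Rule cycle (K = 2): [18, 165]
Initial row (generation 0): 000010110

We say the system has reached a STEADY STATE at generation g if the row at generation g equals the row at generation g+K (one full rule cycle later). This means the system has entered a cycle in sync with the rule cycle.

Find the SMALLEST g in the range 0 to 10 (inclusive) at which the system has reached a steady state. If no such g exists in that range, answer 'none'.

Answer: 3

Derivation:
Gen 0: 000010110
Gen 1 (rule 18): 000100001
Gen 2 (rule 165): 110101101
Gen 3 (rule 18): 000000000
Gen 4 (rule 165): 111111111
Gen 5 (rule 18): 000000000
Gen 6 (rule 165): 111111111
Gen 7 (rule 18): 000000000
Gen 8 (rule 165): 111111111
Gen 9 (rule 18): 000000000
Gen 10 (rule 165): 111111111
Gen 11 (rule 18): 000000000
Gen 12 (rule 165): 111111111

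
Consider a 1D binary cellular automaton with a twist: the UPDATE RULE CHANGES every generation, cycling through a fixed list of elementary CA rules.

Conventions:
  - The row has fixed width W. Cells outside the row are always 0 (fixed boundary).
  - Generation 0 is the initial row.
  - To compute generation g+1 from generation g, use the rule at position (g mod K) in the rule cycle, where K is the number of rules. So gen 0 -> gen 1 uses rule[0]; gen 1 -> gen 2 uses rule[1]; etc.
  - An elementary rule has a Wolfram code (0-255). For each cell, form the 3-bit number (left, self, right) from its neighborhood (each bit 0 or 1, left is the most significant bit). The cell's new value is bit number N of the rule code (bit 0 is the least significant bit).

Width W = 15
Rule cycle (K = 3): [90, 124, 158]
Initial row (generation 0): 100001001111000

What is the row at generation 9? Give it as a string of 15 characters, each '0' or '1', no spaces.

Answer: 101001111111101

Derivation:
Gen 0: 100001001111000
Gen 1 (rule 90): 010010111001100
Gen 2 (rule 124): 011011101101110
Gen 3 (rule 158): 110011001001101
Gen 4 (rule 90): 111111110111100
Gen 5 (rule 124): 100000011100110
Gen 6 (rule 158): 110000111011101
Gen 7 (rule 90): 111001101010100
Gen 8 (rule 124): 101101111111110
Gen 9 (rule 158): 101001111111101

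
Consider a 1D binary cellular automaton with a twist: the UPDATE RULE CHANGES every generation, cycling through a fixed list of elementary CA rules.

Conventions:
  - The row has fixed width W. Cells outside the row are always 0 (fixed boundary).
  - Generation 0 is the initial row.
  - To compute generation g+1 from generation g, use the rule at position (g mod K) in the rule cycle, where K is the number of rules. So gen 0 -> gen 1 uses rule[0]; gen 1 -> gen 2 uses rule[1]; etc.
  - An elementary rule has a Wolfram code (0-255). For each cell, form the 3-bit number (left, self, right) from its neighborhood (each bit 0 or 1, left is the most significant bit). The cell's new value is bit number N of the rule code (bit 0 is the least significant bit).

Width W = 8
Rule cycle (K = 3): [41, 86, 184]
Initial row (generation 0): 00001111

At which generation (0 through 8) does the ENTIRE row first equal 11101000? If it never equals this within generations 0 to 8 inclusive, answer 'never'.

Answer: 1

Derivation:
Gen 0: 00001111
Gen 1 (rule 41): 11101000
Gen 2 (rule 86): 00101100
Gen 3 (rule 184): 00011010
Gen 4 (rule 41): 11010100
Gen 5 (rule 86): 01010110
Gen 6 (rule 184): 00101101
Gen 7 (rule 41): 10011010
Gen 8 (rule 86): 11101011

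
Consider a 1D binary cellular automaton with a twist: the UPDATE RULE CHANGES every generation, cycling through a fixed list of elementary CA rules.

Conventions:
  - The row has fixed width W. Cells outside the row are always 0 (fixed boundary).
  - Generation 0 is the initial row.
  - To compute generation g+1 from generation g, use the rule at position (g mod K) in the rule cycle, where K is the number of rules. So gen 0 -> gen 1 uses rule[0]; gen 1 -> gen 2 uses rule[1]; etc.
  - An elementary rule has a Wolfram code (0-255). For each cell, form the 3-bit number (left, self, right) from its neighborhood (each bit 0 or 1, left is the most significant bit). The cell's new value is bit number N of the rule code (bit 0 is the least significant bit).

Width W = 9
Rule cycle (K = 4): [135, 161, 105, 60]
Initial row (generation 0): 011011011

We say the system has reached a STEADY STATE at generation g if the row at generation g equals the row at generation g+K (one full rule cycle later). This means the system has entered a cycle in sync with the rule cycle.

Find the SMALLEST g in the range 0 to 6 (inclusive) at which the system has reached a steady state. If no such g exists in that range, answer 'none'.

Answer: none

Derivation:
Gen 0: 011011011
Gen 1 (rule 135): 100000000
Gen 2 (rule 161): 001111111
Gen 3 (rule 105): 101000001
Gen 4 (rule 60): 111100001
Gen 5 (rule 135): 011001111
Gen 6 (rule 161): 000000110
Gen 7 (rule 105): 111110110
Gen 8 (rule 60): 100001101
Gen 9 (rule 135): 101110001
Gen 10 (rule 161): 010100100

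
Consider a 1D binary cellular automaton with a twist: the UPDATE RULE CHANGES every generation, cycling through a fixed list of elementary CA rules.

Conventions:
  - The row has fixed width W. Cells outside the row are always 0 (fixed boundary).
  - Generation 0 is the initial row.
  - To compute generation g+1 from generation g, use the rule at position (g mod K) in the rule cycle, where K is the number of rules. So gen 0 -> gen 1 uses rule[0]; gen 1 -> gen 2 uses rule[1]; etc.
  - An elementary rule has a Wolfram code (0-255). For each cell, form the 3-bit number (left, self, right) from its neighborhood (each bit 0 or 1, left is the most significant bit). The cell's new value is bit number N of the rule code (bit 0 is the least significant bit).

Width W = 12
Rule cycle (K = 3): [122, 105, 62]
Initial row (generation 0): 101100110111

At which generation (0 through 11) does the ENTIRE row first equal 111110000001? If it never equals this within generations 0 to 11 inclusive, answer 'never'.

Answer: 7

Derivation:
Gen 0: 101100110111
Gen 1 (rule 122): 011111111101
Gen 2 (rule 105): 010000000110
Gen 3 (rule 62): 111000001101
Gen 4 (rule 122): 101100011110
Gen 5 (rule 105): 011101010010
Gen 6 (rule 62): 110011111111
Gen 7 (rule 122): 111110000001
Gen 8 (rule 105): 100010111100
Gen 9 (rule 62): 110111100010
Gen 10 (rule 122): 111100110101
Gen 11 (rule 105): 100100111010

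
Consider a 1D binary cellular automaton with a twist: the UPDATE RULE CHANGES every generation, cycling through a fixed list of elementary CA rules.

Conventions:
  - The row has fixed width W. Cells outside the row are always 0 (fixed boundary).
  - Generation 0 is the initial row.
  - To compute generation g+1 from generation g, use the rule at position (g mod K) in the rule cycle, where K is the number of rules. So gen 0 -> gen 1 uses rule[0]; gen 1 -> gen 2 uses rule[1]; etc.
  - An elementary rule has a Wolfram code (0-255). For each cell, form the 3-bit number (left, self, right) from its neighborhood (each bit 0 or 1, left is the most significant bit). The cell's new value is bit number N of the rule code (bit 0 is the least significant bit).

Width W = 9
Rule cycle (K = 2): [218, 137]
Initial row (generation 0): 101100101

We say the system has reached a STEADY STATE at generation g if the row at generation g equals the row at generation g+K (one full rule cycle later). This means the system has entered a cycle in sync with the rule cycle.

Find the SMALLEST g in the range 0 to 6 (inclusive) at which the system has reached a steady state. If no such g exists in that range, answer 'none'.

Gen 0: 101100101
Gen 1 (rule 218): 001111000
Gen 2 (rule 137): 101110011
Gen 3 (rule 218): 001111111
Gen 4 (rule 137): 101111110
Gen 5 (rule 218): 001111111
Gen 6 (rule 137): 101111110
Gen 7 (rule 218): 001111111
Gen 8 (rule 137): 101111110

Answer: 3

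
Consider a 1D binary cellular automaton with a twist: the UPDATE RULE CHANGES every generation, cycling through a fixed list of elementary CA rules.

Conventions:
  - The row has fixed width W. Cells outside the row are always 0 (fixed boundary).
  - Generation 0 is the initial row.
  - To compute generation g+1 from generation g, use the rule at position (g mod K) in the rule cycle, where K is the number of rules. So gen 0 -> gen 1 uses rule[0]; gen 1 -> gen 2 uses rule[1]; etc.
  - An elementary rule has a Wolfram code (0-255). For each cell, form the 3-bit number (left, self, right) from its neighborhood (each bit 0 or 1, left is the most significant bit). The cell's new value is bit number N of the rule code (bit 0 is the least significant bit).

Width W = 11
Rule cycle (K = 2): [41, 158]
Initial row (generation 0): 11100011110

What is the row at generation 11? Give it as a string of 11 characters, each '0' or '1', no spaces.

Gen 0: 11100011110
Gen 1 (rule 41): 10001010000
Gen 2 (rule 158): 11011011000
Gen 3 (rule 41): 10110110011
Gen 4 (rule 158): 10100101110
Gen 5 (rule 41): 01000011000
Gen 6 (rule 158): 11100110100
Gen 7 (rule 41): 10000101001
Gen 8 (rule 158): 11001101111
Gen 9 (rule 41): 10001011000
Gen 10 (rule 158): 11011010100
Gen 11 (rule 41): 10110101001

Answer: 10110101001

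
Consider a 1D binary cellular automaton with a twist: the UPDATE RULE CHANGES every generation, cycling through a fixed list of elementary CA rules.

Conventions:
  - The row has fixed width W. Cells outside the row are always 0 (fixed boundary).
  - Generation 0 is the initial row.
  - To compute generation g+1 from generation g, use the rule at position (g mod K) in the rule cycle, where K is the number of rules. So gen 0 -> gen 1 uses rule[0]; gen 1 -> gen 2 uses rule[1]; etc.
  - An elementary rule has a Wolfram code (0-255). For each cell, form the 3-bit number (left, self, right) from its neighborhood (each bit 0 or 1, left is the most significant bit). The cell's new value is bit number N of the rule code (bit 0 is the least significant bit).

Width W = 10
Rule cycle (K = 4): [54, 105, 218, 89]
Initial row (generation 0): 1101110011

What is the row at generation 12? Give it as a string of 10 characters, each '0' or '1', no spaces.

Answer: 1000110111

Derivation:
Gen 0: 1101110011
Gen 1 (rule 54): 0010001100
Gen 2 (rule 105): 1000101101
Gen 3 (rule 218): 0101001100
Gen 4 (rule 89): 0000101111
Gen 5 (rule 54): 0001110000
Gen 6 (rule 105): 1101010111
Gen 7 (rule 218): 1100000111
Gen 8 (rule 89): 1111110101
Gen 9 (rule 54): 0000001111
Gen 10 (rule 105): 1111101001
Gen 11 (rule 218): 1111100110
Gen 12 (rule 89): 1000110111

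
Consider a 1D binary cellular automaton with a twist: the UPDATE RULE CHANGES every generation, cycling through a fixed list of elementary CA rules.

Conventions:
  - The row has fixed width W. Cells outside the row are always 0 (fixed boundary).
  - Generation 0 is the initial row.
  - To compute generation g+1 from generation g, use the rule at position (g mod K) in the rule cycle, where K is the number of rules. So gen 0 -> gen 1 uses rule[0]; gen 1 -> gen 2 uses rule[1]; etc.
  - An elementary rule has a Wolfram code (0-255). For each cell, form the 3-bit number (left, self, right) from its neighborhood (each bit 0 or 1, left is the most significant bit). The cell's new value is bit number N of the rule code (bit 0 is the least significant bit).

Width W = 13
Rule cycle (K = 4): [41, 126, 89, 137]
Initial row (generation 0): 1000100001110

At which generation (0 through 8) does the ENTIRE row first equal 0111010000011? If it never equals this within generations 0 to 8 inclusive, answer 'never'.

Gen 0: 1000100001110
Gen 1 (rule 41): 0010001101000
Gen 2 (rule 126): 0111011111100
Gen 3 (rule 89): 0101010000111
Gen 4 (rule 137): 0000000110110
Gen 5 (rule 41): 1111110101100
Gen 6 (rule 126): 1000011111110
Gen 7 (rule 89): 0111010000011
Gen 8 (rule 137): 0110000111010

Answer: 7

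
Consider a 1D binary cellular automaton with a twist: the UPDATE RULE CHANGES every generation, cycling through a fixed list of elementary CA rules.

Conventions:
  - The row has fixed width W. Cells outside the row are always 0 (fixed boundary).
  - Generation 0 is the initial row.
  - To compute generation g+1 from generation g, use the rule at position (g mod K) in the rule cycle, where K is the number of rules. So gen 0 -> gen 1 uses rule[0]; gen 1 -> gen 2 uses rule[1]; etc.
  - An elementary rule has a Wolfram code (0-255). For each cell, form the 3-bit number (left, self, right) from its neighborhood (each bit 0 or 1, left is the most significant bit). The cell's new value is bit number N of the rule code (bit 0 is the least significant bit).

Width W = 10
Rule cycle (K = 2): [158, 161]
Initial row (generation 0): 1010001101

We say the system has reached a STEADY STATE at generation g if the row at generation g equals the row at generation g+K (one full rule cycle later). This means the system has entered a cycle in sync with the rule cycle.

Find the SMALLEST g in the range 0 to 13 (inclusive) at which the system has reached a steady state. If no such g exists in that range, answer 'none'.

Gen 0: 1010001101
Gen 1 (rule 158): 1011011001
Gen 2 (rule 161): 0100100000
Gen 3 (rule 158): 1111110000
Gen 4 (rule 161): 0111100111
Gen 5 (rule 158): 1111011110
Gen 6 (rule 161): 0110101100
Gen 7 (rule 158): 1100101010
Gen 8 (rule 161): 0000010100
Gen 9 (rule 158): 0000110110
Gen 10 (rule 161): 1110001000
Gen 11 (rule 158): 1101011100
Gen 12 (rule 161): 0010101001
Gen 13 (rule 158): 0110101111
Gen 14 (rule 161): 0001010110
Gen 15 (rule 158): 0011010101

Answer: none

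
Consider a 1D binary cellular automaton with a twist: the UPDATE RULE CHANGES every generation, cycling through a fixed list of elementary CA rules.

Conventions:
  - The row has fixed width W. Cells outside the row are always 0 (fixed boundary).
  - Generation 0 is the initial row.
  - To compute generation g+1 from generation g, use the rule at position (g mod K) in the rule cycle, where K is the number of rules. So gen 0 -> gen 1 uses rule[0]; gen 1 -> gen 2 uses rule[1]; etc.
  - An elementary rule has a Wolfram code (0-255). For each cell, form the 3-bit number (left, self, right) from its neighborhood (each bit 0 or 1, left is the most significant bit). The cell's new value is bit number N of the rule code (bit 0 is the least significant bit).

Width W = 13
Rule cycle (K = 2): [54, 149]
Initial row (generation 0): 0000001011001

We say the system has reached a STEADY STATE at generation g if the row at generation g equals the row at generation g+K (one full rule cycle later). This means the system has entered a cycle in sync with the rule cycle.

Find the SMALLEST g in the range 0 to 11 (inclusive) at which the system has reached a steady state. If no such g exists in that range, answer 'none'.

Gen 0: 0000001011001
Gen 1 (rule 54): 0000011100111
Gen 2 (rule 149): 1111001010010
Gen 3 (rule 54): 0000111111111
Gen 4 (rule 149): 1110011111110
Gen 5 (rule 54): 0001100000001
Gen 6 (rule 149): 1100011111101
Gen 7 (rule 54): 0010100000011
Gen 8 (rule 149): 1010111111000
Gen 9 (rule 54): 1111000000100
Gen 10 (rule 149): 0110111110111
Gen 11 (rule 54): 1001000001000
Gen 12 (rule 149): 1101111101111
Gen 13 (rule 54): 0010000010000

Answer: none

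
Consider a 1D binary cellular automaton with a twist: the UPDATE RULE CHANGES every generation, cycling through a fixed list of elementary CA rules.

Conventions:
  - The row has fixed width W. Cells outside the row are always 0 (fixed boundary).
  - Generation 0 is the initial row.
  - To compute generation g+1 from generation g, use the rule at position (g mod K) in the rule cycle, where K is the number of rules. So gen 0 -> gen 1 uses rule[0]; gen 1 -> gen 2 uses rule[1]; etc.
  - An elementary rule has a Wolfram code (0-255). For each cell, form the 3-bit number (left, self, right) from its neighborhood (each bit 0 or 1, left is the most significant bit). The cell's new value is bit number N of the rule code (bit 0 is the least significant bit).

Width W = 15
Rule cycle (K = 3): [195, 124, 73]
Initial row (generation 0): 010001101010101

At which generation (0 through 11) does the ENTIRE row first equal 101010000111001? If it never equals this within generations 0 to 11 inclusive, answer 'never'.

Answer: 7

Derivation:
Gen 0: 010001101010101
Gen 1 (rule 195): 100110100000000
Gen 2 (rule 124): 110111110000000
Gen 3 (rule 73): 110100010111111
Gen 4 (rule 195): 010001100011111
Gen 5 (rule 124): 011001110010001
Gen 6 (rule 73): 011001010000100
Gen 7 (rule 195): 101010000111001
Gen 8 (rule 124): 111111000101101
Gen 9 (rule 73): 100001010001100
Gen 10 (rule 195): 001110000110101
Gen 11 (rule 124): 001011000111111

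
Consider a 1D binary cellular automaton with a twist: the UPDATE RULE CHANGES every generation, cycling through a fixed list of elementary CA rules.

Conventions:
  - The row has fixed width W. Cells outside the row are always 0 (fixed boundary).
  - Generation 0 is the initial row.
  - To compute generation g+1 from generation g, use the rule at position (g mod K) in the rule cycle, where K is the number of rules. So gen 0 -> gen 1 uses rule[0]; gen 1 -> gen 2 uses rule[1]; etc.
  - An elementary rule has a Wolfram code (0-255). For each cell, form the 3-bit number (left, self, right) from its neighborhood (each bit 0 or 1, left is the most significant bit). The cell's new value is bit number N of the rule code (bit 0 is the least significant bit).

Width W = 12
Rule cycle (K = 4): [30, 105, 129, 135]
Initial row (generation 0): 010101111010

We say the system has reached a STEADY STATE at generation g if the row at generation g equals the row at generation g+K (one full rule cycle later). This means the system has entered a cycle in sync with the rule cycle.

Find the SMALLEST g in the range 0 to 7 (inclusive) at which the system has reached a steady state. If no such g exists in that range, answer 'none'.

Answer: none

Derivation:
Gen 0: 010101111010
Gen 1 (rule 30): 110101000011
Gen 2 (rule 105): 111010011011
Gen 3 (rule 129): 010000000000
Gen 4 (rule 135): 110111111111
Gen 5 (rule 30): 100100000000
Gen 6 (rule 105): 000001111111
Gen 7 (rule 129): 111100111110
Gen 8 (rule 135): 011001011100
Gen 9 (rule 30): 110111010010
Gen 10 (rule 105): 111101100000
Gen 11 (rule 129): 011000001111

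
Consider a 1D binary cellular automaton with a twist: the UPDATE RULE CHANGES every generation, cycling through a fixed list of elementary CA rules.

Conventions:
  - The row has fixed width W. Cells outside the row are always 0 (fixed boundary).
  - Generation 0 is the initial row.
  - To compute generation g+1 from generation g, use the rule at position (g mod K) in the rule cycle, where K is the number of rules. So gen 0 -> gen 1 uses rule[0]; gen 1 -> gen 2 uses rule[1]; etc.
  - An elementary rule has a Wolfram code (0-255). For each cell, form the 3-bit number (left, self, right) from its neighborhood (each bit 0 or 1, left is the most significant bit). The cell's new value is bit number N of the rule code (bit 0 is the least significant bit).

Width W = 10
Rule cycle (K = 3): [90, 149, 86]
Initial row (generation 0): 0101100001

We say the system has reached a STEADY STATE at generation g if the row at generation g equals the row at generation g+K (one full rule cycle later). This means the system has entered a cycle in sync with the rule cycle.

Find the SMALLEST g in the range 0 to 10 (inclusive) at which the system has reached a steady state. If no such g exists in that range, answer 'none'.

Answer: none

Derivation:
Gen 0: 0101100001
Gen 1 (rule 90): 1001110010
Gen 2 (rule 149): 1100101011
Gen 3 (rule 86): 0111101001
Gen 4 (rule 90): 1100100110
Gen 5 (rule 149): 0010110001
Gen 6 (rule 86): 0110011011
Gen 7 (rule 90): 1111111011
Gen 8 (rule 149): 0111110000
Gen 9 (rule 86): 1000011000
Gen 10 (rule 90): 0100111100
Gen 11 (rule 149): 0110011011
Gen 12 (rule 86): 1011101001
Gen 13 (rule 90): 0010100110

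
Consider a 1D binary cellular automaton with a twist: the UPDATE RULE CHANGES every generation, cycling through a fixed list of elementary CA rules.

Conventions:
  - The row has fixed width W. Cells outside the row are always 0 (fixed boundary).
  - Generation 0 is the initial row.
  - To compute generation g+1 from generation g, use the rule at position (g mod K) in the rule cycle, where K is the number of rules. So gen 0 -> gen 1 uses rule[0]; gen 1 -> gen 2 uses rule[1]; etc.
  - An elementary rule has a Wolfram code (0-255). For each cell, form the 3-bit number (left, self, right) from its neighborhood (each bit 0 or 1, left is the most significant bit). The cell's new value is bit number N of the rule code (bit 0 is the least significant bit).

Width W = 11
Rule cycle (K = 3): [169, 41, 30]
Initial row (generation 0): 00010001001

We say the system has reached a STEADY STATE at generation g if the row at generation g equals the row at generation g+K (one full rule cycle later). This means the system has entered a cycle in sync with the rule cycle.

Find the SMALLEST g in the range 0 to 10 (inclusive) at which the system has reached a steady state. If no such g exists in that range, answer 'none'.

Gen 0: 00010001001
Gen 1 (rule 169): 11000100000
Gen 2 (rule 41): 10010001111
Gen 3 (rule 30): 11111011000
Gen 4 (rule 169): 11110110011
Gen 5 (rule 41): 10001100010
Gen 6 (rule 30): 11011010111
Gen 7 (rule 169): 10110101110
Gen 8 (rule 41): 01101011000
Gen 9 (rule 30): 11001010100
Gen 10 (rule 169): 10000101001
Gen 11 (rule 41): 00110010000
Gen 12 (rule 30): 01101111000
Gen 13 (rule 169): 01011110011

Answer: none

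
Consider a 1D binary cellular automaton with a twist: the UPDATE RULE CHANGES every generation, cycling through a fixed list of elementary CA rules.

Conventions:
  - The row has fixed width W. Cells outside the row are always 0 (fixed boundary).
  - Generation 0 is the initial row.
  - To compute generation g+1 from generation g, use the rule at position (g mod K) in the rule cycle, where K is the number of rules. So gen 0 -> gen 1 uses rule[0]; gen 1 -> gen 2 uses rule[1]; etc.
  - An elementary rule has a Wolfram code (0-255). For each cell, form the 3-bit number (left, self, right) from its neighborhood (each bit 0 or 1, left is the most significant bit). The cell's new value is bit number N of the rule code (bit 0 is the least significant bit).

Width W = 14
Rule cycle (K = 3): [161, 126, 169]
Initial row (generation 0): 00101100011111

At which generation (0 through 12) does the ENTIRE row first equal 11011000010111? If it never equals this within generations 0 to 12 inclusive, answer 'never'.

Answer: never

Derivation:
Gen 0: 00101100011111
Gen 1 (rule 161): 10010001001110
Gen 2 (rule 126): 11111011111011
Gen 3 (rule 169): 11110111110110
Gen 4 (rule 161): 01101011101000
Gen 5 (rule 126): 11111110111100
Gen 6 (rule 169): 11111101111001
Gen 7 (rule 161): 01111010110000
Gen 8 (rule 126): 11001111111000
Gen 9 (rule 169): 10001111110011
Gen 10 (rule 161): 00100111100000
Gen 11 (rule 126): 01111100110000
Gen 12 (rule 169): 01111000100111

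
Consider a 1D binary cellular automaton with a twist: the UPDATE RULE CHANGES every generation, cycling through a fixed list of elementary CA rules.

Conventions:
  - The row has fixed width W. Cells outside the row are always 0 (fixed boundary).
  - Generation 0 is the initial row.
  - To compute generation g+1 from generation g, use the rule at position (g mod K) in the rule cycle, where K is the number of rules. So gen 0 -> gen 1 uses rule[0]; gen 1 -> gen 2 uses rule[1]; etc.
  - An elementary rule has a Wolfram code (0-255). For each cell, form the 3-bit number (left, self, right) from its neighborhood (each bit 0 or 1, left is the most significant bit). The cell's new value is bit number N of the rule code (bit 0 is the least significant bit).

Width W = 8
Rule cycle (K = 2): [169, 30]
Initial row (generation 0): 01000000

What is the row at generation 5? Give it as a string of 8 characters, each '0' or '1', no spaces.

Gen 0: 01000000
Gen 1 (rule 169): 00011111
Gen 2 (rule 30): 00110000
Gen 3 (rule 169): 10100111
Gen 4 (rule 30): 10111100
Gen 5 (rule 169): 01111001

Answer: 01111001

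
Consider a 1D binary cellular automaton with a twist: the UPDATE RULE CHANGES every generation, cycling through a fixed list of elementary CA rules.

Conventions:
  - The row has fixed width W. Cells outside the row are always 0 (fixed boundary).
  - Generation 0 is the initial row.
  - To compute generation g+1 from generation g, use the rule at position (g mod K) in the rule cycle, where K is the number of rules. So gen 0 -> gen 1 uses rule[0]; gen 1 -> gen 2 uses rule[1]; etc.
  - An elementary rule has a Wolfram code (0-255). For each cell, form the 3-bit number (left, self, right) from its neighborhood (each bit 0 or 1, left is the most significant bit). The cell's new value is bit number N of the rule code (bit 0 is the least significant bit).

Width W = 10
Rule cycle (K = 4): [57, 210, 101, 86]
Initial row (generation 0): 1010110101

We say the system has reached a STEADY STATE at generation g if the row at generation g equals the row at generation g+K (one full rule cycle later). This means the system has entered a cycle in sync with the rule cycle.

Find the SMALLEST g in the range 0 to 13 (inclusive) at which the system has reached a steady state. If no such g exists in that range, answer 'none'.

Gen 0: 1010110101
Gen 1 (rule 57): 0101101010
Gen 2 (rule 210): 1000100001
Gen 3 (rule 101): 1010101101
Gen 4 (rule 86): 1010100101
Gen 5 (rule 57): 0101010010
Gen 6 (rule 210): 1000001101
Gen 7 (rule 101): 1011100111
Gen 8 (rule 86): 1000111001
Gen 9 (rule 57): 0110100100
Gen 10 (rule 210): 1010011010
Gen 11 (rule 101): 1110001110
Gen 12 (rule 86): 0011010011
Gen 13 (rule 57): 1010101010
Gen 14 (rule 210): 0000000001
Gen 15 (rule 101): 1111111101
Gen 16 (rule 86): 0000000101
Gen 17 (rule 57): 1111110010

Answer: none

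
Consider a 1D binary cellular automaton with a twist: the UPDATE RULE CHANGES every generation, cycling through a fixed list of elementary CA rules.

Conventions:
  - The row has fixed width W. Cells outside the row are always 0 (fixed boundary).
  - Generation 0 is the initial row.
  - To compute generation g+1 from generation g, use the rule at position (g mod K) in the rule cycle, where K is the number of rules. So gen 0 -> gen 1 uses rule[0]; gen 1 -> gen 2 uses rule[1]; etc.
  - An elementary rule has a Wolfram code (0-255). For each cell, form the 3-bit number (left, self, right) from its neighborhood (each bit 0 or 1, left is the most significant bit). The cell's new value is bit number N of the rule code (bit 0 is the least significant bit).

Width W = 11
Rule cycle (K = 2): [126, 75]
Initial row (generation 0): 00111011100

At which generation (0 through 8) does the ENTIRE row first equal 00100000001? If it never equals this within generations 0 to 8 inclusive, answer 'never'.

Gen 0: 00111011100
Gen 1 (rule 126): 01101110110
Gen 2 (rule 75): 11101010110
Gen 3 (rule 126): 10111111111
Gen 4 (rule 75): 00100000001
Gen 5 (rule 126): 01110000011
Gen 6 (rule 75): 11010111111
Gen 7 (rule 126): 11111100001
Gen 8 (rule 75): 10000101110

Answer: 4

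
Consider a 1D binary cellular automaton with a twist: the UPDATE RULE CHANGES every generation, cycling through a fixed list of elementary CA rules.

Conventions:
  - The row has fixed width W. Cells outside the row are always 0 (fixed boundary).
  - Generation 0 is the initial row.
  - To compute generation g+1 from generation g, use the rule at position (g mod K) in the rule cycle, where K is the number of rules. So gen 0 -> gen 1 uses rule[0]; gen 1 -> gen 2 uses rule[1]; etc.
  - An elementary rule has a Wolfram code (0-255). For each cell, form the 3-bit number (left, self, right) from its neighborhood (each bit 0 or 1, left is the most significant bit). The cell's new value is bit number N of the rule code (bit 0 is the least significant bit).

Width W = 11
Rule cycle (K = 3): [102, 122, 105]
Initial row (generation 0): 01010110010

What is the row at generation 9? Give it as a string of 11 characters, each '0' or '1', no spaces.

Gen 0: 01010110010
Gen 1 (rule 102): 11111010110
Gen 2 (rule 122): 10001101111
Gen 3 (rule 105): 00101111001
Gen 4 (rule 102): 01110001011
Gen 5 (rule 122): 11011010111
Gen 6 (rule 105): 11111101101
Gen 7 (rule 102): 00000110111
Gen 8 (rule 122): 00001111101
Gen 9 (rule 105): 11101000110

Answer: 11101000110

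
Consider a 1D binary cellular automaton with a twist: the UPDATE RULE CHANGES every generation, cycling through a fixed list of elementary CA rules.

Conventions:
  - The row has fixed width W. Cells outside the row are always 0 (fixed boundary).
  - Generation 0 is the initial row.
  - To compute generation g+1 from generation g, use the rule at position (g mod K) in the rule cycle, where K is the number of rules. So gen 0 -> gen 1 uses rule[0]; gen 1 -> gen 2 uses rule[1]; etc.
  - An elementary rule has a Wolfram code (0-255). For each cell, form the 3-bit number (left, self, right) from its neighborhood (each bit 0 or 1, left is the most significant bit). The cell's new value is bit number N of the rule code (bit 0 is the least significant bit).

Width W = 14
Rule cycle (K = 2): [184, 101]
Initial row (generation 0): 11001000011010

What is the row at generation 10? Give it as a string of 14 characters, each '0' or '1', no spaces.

Answer: 01011101100111

Derivation:
Gen 0: 11001000011010
Gen 1 (rule 184): 10100100010101
Gen 2 (rule 101): 11100101011111
Gen 3 (rule 184): 11010010111110
Gen 4 (rule 101): 01110011000010
Gen 5 (rule 184): 01101010100001
Gen 6 (rule 101): 00111111101101
Gen 7 (rule 184): 00111111011010
Gen 8 (rule 101): 10000001101110
Gen 9 (rule 184): 01000001011101
Gen 10 (rule 101): 01011101100111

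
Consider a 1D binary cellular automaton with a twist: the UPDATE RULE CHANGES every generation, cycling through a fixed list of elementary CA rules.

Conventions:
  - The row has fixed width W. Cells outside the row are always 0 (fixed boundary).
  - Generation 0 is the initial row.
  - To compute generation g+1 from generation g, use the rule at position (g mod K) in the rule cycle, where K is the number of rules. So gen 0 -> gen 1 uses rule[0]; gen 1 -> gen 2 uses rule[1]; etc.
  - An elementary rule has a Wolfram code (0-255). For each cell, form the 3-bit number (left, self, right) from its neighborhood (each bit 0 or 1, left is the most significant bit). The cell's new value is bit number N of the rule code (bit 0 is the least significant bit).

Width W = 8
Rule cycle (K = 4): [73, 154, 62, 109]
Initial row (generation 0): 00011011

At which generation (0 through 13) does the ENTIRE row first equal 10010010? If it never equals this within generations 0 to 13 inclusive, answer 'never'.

Gen 0: 00011011
Gen 1 (rule 73): 11011011
Gen 2 (rule 154): 10010010
Gen 3 (rule 62): 11111111
Gen 4 (rule 109): 10000001
Gen 5 (rule 73): 00111100
Gen 6 (rule 154): 01111010
Gen 7 (rule 62): 11000111
Gen 8 (rule 109): 11010101
Gen 9 (rule 73): 11000000
Gen 10 (rule 154): 10100000
Gen 11 (rule 62): 11110000
Gen 12 (rule 109): 10010111
Gen 13 (rule 73): 00000101

Answer: 2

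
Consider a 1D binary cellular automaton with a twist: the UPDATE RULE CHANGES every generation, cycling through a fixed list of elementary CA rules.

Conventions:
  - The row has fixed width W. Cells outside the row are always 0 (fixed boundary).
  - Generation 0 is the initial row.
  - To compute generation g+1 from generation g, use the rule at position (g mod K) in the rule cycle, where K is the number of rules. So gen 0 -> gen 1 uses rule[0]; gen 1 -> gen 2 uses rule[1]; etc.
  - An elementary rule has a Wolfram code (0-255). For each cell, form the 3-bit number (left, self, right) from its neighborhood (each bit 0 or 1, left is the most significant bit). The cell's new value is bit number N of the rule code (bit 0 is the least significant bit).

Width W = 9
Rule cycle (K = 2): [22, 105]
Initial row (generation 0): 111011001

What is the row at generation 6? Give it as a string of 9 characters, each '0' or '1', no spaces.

Gen 0: 111011001
Gen 1 (rule 22): 000000111
Gen 2 (rule 105): 111110101
Gen 3 (rule 22): 000000101
Gen 4 (rule 105): 111110010
Gen 5 (rule 22): 000001111
Gen 6 (rule 105): 111101001

Answer: 111101001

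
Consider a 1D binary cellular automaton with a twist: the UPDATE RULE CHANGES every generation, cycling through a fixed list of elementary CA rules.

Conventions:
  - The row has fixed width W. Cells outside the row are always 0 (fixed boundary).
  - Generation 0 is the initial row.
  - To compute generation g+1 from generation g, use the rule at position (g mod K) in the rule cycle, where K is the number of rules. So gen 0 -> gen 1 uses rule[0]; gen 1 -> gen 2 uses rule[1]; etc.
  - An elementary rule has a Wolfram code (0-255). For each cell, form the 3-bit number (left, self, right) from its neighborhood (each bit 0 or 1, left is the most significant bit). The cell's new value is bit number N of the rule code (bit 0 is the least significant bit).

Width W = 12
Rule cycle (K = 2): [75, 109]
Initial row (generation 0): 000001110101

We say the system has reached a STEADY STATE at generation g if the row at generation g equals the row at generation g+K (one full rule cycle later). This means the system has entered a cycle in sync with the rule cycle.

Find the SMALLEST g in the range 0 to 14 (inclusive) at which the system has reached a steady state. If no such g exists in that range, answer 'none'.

Gen 0: 000001110101
Gen 1 (rule 75): 111111010000
Gen 2 (rule 109): 100001110111
Gen 3 (rule 75): 001111010101
Gen 4 (rule 109): 101001111111
Gen 5 (rule 75): 000011000001
Gen 6 (rule 109): 111011011101
Gen 7 (rule 75): 101011010100
Gen 8 (rule 109): 111111111101
Gen 9 (rule 75): 100000000100
Gen 10 (rule 109): 101111110101
Gen 11 (rule 75): 001000010000
Gen 12 (rule 109): 101011010111
Gen 13 (rule 75): 000011000101
Gen 14 (rule 109): 111011010111
Gen 15 (rule 75): 101011000101
Gen 16 (rule 109): 111111010111

Answer: none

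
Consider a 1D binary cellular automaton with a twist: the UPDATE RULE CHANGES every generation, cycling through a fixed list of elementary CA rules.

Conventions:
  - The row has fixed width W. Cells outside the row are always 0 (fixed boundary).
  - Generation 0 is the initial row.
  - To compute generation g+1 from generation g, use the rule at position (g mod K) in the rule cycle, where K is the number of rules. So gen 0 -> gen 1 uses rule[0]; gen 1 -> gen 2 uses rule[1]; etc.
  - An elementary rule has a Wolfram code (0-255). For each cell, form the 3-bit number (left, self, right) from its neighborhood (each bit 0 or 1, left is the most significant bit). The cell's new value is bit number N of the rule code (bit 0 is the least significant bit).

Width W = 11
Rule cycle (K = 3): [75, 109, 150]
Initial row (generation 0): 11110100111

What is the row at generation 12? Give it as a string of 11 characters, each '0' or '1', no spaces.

Answer: 11101011101

Derivation:
Gen 0: 11110100111
Gen 1 (rule 75): 10010001101
Gen 2 (rule 109): 10010101111
Gen 3 (rule 150): 11110100110
Gen 4 (rule 75): 10010001110
Gen 5 (rule 109): 10010101010
Gen 6 (rule 150): 11110101011
Gen 7 (rule 75): 10010000011
Gen 8 (rule 109): 10010111011
Gen 9 (rule 150): 11110010000
Gen 10 (rule 75): 10010100111
Gen 11 (rule 109): 10011100101
Gen 12 (rule 150): 11101011101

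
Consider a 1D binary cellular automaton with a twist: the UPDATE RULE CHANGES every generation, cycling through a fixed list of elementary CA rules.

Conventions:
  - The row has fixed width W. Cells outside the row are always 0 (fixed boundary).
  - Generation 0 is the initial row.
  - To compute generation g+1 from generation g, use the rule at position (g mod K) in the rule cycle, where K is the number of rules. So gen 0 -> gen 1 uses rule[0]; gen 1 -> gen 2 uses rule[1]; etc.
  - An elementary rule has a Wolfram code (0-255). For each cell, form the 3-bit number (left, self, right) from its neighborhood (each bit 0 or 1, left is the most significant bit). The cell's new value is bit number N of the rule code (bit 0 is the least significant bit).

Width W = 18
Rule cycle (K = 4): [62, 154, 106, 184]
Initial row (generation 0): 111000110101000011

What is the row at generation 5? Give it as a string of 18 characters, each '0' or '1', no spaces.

Gen 0: 111000110101000011
Gen 1 (rule 62): 100101101111100110
Gen 2 (rule 154): 011001001111011101
Gen 3 (rule 106): 111010011001110110
Gen 4 (rule 184): 110101010101101101
Gen 5 (rule 62): 101111111111011011

Answer: 101111111111011011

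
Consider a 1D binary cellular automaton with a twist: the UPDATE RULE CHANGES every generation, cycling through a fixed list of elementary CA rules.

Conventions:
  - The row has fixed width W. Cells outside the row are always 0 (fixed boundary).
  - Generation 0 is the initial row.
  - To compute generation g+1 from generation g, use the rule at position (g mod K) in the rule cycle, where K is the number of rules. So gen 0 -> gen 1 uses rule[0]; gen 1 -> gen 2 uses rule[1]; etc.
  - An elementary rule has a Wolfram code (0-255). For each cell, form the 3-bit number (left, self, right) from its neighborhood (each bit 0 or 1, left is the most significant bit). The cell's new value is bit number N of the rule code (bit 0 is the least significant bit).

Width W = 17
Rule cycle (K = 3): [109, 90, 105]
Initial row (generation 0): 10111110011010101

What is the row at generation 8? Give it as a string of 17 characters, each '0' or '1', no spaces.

Answer: 11000011110000001

Derivation:
Gen 0: 10111110011010101
Gen 1 (rule 109): 11100010011111111
Gen 2 (rule 90): 10110101110000001
Gen 3 (rule 105): 01111011010111100
Gen 4 (rule 109): 01001111111100101
Gen 5 (rule 90): 10111000000111000
Gen 6 (rule 105): 01101011110101011
Gen 7 (rule 109): 01111110011111111
Gen 8 (rule 90): 11000011110000001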